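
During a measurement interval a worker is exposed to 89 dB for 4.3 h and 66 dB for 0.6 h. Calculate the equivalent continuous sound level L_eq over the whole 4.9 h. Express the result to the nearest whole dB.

88 dB

Weight each interval's intensity by its duration and average over T = 4.9 h:
Σ tᵢ·10^(Lᵢ/10) = 4.3·10^(89/10) + 0.6·10^(66/10) = 3.418e+09.
L_eq = 10·log₁₀(3.418e+09/4.9) = 88.44 dB.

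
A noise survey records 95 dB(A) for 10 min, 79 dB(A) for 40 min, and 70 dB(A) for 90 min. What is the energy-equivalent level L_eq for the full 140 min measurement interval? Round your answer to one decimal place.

Weight each interval's intensity by its duration and average over T = 140 min:
Σ tᵢ·10^(Lᵢ/10) = 10·10^(95/10) + 40·10^(79/10) + 90·10^(70/10) = 3.570e+10.
L_eq = 10·log₁₀(3.570e+10/140) = 84.07 dB(A).

84.1 dB(A)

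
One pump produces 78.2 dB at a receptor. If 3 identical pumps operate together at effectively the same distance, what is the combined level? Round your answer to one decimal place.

L_total = L₁ + 10·log₁₀ N for N identical incoherent sources.
L_total = 78.2 + 10·log₁₀(3) = 78.2 + 4.771 = 82.97 dB.

83.0 dB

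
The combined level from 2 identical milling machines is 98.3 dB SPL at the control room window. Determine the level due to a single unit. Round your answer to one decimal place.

95.3 dB SPL

For N identical incoherent sources L_total = L₁ + 10·log₁₀ N, so L₁ = 98.3 − 10·log₁₀(2) = 98.3 − 3.010.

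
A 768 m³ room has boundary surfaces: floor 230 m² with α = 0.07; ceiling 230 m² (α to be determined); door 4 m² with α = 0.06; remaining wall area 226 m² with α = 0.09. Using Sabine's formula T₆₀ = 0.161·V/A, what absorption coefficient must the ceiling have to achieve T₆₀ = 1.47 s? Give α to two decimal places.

0.21

A = 0.161·V/T₆₀ = 0.161·768/1.47 = 84.11 m² sabins.
Absorption from the other surfaces = 230·0.07 + 4·0.06 + 226·0.09 = 36.68 m², so the ceiling must supply 47.43 m² over 230 m².
α = 47.43/230 = 0.206.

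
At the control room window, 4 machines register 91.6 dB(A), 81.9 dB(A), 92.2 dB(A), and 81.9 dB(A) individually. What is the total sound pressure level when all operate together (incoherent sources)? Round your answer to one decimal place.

95.3 dB(A)

Incoherent sources combine by intensity addition: L_total = 10·log₁₀(Σ 10^(L_i/10)).
Σ 10^(L/10) = 10^(91.6/10) + 10^(81.9/10) + 10^(92.2/10) + 10^(81.9/10) = 3.415e+09.
L_total = 10·log₁₀(3.415e+09) = 95.33 dB(A).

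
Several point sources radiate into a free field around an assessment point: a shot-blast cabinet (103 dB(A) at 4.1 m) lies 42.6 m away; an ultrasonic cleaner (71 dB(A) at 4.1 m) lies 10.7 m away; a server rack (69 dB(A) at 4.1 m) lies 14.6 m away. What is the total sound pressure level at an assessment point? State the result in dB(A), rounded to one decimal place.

Apply inverse-square spreading to bring every level to the receiver, then sum 10^(L/10).
shot-blast cabinet: 103 − 20·log₁₀(42.6/4.1) = 103 − 20.33 = 82.67 dB(A).
ultrasonic cleaner: 71 − 20·log₁₀(10.7/4.1) = 71 − 8.33 = 62.67 dB(A).
server rack: 69 − 20·log₁₀(14.6/4.1) = 69 − 11.03 = 57.97 dB(A).
Σ 10^(L/10) = 1.873e+08 → L_total = 10·log₁₀(1.873e+08) = 82.73 dB(A).

82.7 dB(A)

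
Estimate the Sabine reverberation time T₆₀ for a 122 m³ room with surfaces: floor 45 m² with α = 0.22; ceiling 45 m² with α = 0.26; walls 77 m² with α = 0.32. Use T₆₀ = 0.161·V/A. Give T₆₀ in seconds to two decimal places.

Summing Sᵢαᵢ: 45·0.22 + 45·0.26 + 77·0.32 = 46.24 m².
T₆₀ = 0.161 × 122 / 46.24 = 0.425 s.

0.42 s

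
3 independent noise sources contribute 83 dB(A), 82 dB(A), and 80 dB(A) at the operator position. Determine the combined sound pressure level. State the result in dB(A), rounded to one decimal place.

For uncorrelated sources the intensities add, so convert each level to linear form, sum, and take 10·log₁₀ of the total.
Σ 10^(L/10) = 10^(83/10) + 10^(82/10) + 10^(80/10) = 4.580e+08.
L_total = 10·log₁₀(4.580e+08) = 86.61 dB(A).

86.6 dB(A)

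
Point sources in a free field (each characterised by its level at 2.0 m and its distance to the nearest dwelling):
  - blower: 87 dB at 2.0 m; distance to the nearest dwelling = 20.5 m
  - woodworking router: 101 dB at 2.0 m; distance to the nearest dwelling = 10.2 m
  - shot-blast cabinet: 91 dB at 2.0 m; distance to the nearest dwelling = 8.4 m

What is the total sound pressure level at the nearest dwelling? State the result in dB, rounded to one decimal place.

Apply inverse-square spreading to bring every level to the receiver, then sum 10^(L/10).
blower: 87 − 20·log₁₀(20.5/2.0) = 87 − 20.21 = 66.79 dB.
woodworking router: 101 − 20·log₁₀(10.2/2.0) = 101 − 14.15 = 86.85 dB.
shot-blast cabinet: 91 − 20·log₁₀(8.4/2.0) = 91 − 12.46 = 78.54 dB.
Σ 10^(L/10) = 5.602e+08 → L_total = 10·log₁₀(5.602e+08) = 87.48 dB.

87.5 dB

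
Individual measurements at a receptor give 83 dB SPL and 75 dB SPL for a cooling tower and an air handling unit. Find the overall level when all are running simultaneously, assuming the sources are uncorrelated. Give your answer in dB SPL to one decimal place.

Incoherent sources combine by intensity addition: L_total = 10·log₁₀(Σ 10^(L_i/10)).
Σ 10^(L/10) = 10^(83/10) + 10^(75/10) = 2.311e+08.
L_total = 10·log₁₀(2.311e+08) = 83.64 dB SPL.

83.6 dB SPL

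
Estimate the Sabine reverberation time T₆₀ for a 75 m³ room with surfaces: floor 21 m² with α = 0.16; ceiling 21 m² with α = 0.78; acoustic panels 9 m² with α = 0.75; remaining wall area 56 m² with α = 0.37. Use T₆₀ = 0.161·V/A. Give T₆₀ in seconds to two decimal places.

0.26 s

A = Σ Sᵢαᵢ = 21·0.16 + 21·0.78 + 9·0.75 + 56·0.37 = 47.21 m².
T₆₀ = 0.161·V/A = 0.161·75/47.21 = 0.256 s.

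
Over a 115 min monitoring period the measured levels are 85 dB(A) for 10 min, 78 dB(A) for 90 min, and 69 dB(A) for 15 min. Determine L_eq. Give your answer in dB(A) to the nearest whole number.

79 dB(A)

L_eq = 10·log₁₀[(1/T)·Σ tᵢ·10^(Lᵢ/10)] with T = 115 min.
Σ tᵢ·10^(Lᵢ/10) = 10·10^(85/10) + 90·10^(78/10) + 15·10^(69/10) = 8.960e+09.
L_eq = 10·log₁₀(8.960e+09/115) = 78.92 dB(A).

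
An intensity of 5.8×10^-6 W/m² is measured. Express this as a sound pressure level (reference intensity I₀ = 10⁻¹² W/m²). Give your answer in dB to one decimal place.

67.6 dB

L = 10·log₁₀(I/I₀) = 10·log₁₀(5.8×10^-6/10⁻¹²) = 10·log₁₀(5.8×10^6).
L = 10·(0.7634 + 6) = 67.63 dB.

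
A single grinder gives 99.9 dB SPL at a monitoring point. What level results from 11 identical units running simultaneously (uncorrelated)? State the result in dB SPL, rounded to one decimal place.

With 11 equal, uncorrelated contributions the intensity is 11× that of one unit, giving a rise of 10·log₁₀ 11.
L_total = 99.9 + 10·log₁₀(11) = 99.9 + 10.414 = 110.31 dB SPL.

110.3 dB SPL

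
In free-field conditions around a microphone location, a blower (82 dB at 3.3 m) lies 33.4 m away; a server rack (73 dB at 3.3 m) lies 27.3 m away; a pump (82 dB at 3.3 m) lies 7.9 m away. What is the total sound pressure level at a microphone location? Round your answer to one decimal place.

Propagate each source to the receiver with L = L_ref − 20·log₁₀(r/r_ref), then add intensities.
blower: 82 − 20·log₁₀(33.4/3.3) = 82 − 20.10 = 61.90 dB.
server rack: 73 − 20·log₁₀(27.3/3.3) = 73 − 18.35 = 54.65 dB.
pump: 82 − 20·log₁₀(7.9/3.3) = 82 − 7.58 = 74.42 dB.
Σ 10^(L/10) = 2.949e+07 → L_total = 10·log₁₀(2.949e+07) = 74.70 dB.

74.7 dB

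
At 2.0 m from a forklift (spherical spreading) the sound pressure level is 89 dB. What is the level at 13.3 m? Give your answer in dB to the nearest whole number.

Spherical spreading from a point source gives a 20·log₁₀(r₂/r₁) drop.
L₂ = 89 − 20·log₁₀(13.3/2.0) = 89 − 16.456 = 72.54 dB.

73 dB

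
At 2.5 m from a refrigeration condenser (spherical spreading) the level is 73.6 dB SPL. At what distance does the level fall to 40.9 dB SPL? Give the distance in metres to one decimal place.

Point-source spreading drops the level by 20·log₁₀(r₂/r₁); inverting, r₂/r₁ = 10^(ΔL/20).
r₂ = 2.5·10^((73.6−40.9)/20) = 2.5·10^(32.7/20) = 107.88 m.

107.9 m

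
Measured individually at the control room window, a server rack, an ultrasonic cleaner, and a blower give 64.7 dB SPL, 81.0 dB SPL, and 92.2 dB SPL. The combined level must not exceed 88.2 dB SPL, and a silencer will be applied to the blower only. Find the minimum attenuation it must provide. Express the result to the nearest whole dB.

The untreated sources together contribute 10^(64.7/10) + 10^(81.0/10) = 1.288e+08, i.e. 81.10 dB SPL.
To meet 88.2 dB SPL overall, the treated blower may contribute at most 10^(88.2/10) − 1.288e+08 = 5.318e+08, i.e. 87.26 dB SPL.
Required insertion loss = 92.2 − 87.26 = 4.94 dB.

5 dB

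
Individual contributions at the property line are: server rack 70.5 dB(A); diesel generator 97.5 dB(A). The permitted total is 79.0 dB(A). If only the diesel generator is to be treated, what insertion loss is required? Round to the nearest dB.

19 dB

The untreated sources together contribute 10^(70.5/10) = 1.122e+07, i.e. 70.50 dB(A).
The limit corresponds to 10^(79.0/10) = 7.943e+07; subtracting the fixed part leaves 6.821e+07 for the diesel generator, i.e. 78.34 dB(A).
Required insertion loss = 97.5 − 78.34 = 19.16 dB.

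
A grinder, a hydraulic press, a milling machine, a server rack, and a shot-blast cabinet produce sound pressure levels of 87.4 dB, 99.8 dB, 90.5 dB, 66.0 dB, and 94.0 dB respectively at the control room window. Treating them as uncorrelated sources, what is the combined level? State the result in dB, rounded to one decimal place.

Incoherent sources combine by intensity addition: L_total = 10·log₁₀(Σ 10^(L_i/10)).
Σ 10^(L/10) = 10^(87.4/10) + 10^(99.8/10) + 10^(90.5/10) + 10^(66.0/10) + 10^(94.0/10) = 1.374e+10.
L_total = 10·log₁₀(1.374e+10) = 101.38 dB.

101.4 dB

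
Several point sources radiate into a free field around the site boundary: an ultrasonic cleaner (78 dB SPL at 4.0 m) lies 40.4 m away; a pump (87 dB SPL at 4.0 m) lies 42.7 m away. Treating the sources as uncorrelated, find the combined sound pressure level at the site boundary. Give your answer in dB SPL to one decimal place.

67.0 dB SPL

Propagate each source to the receiver with L = L_ref − 20·log₁₀(r/r_ref), then add intensities.
ultrasonic cleaner: 78 − 20·log₁₀(40.4/4.0) = 78 − 20.09 = 57.91 dB SPL.
pump: 87 − 20·log₁₀(42.7/4.0) = 87 − 20.57 = 66.43 dB SPL.
Σ 10^(L/10) = 5.017e+06 → L_total = 10·log₁₀(5.017e+06) = 67.00 dB SPL.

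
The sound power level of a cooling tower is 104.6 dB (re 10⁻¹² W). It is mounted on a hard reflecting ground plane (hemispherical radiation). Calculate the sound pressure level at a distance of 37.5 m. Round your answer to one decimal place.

Free-field hemispherical radiation: L_p = L_w − 10·log₁₀(2π·r²), r = 37.5 m.
2π·r² = 8836 m², 10·log₁₀ of that is 39.462 dB.
L_p = 104.6 − 39.462 = 65.14 dB.

65.1 dB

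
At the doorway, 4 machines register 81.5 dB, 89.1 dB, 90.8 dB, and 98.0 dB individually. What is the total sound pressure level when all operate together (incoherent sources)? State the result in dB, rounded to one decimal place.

99.3 dB

Incoherent sources combine by intensity addition: L_total = 10·log₁₀(Σ 10^(L_i/10)).
Σ 10^(L/10) = 10^(81.5/10) + 10^(89.1/10) + 10^(90.8/10) + 10^(98.0/10) = 8.466e+09.
L_total = 10·log₁₀(8.466e+09) = 99.28 dB.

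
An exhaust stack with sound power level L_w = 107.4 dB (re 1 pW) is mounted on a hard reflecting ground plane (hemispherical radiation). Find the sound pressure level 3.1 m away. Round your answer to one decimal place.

Free-field hemispherical radiation: L_p = L_w − 10·log₁₀(2π·r²), r = 3.1 m.
2π·r² = 60.38 m², 10·log₁₀ of that is 17.809 dB.
L_p = 107.4 − 17.809 = 89.59 dB.

89.6 dB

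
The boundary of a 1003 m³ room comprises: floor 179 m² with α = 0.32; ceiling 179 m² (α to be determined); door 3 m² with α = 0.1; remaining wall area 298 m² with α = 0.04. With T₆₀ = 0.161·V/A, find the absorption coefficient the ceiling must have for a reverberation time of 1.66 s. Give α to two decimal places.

From T₆₀ = 0.161·V/A, the target T₆₀ = 1.66 s needs A = 0.161·1003/1.66 = 97.28 m².
Absorption from the other surfaces = 179·0.32 + 3·0.1 + 298·0.04 = 69.50 m², so the ceiling must supply 27.78 m² over 179 m².
α = 27.78/179 = 0.155.

0.16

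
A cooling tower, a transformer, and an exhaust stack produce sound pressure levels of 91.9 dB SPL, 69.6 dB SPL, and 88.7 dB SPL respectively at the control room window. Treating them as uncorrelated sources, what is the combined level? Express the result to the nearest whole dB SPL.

94 dB SPL

Incoherent sources combine by intensity addition: L_total = 10·log₁₀(Σ 10^(L_i/10)).
Σ 10^(L/10) = 10^(91.9/10) + 10^(69.6/10) + 10^(88.7/10) = 2.299e+09.
L_total = 10·log₁₀(2.299e+09) = 93.62 dB SPL.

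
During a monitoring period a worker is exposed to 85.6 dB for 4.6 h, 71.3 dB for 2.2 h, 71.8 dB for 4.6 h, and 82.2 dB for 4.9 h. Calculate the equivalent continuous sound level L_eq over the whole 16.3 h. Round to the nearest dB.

82 dB

L_eq = 10·log₁₀[(1/T)·Σ tᵢ·10^(Lᵢ/10)] with T = 16.3 h.
Σ tᵢ·10^(Lᵢ/10) = 4.6·10^(85.6/10) + 2.2·10^(71.3/10) + 4.6·10^(71.8/10) + 4.9·10^(82.2/10) = 2.583e+09.
L_eq = 10·log₁₀(2.583e+09/16.3) = 82.00 dB.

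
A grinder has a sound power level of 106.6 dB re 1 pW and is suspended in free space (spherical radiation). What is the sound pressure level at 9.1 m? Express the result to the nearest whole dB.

76 dB

L_p = L_w − 10·log₁₀(4π·r²) with r = 9.1 m.
4π·r² = 1041 m², 10·log₁₀ of that is 30.173 dB.
L_p = 106.6 − 30.173 = 76.43 dB.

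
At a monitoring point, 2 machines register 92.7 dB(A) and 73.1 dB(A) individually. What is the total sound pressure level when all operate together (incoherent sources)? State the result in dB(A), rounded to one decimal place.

For uncorrelated sources the intensities add, so convert each level to linear form, sum, and take 10·log₁₀ of the total.
Σ 10^(L/10) = 10^(92.7/10) + 10^(73.1/10) = 1.883e+09.
L_total = 10·log₁₀(1.883e+09) = 92.75 dB(A).

92.7 dB(A)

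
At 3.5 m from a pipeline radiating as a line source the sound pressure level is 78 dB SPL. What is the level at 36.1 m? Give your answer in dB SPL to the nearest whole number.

68 dB SPL

Cylindrical spreading from a line source gives a 10·log₁₀(r₂/r₁) drop.
L₂ = 78 − 10·log₁₀(36.1/3.5) = 78 − 10.134 = 67.87 dB SPL.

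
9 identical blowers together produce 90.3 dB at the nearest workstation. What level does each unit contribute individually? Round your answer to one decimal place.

80.8 dB

9 equal contributions raise the level by 10·log₁₀ 9 = 9.542 dB, so each unit alone gives 90.3 − 9.542.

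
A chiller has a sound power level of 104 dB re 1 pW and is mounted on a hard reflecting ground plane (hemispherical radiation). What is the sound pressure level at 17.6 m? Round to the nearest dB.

Free-field hemispherical radiation: L_p = L_w − 10·log₁₀(2π·r²), r = 17.6 m.
2π·r² = 1946 m², 10·log₁₀ of that is 32.892 dB.
L_p = 104 − 32.892 = 71.11 dB.

71 dB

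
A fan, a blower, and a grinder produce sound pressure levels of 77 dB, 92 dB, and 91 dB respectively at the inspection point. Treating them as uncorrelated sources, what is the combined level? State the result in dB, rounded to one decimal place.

For uncorrelated sources the intensities add, so convert each level to linear form, sum, and take 10·log₁₀ of the total.
Σ 10^(L/10) = 10^(77/10) + 10^(92/10) + 10^(91/10) = 2.894e+09.
L_total = 10·log₁₀(2.894e+09) = 94.61 dB.

94.6 dB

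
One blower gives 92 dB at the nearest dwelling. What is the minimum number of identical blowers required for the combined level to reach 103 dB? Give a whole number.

N identical sources give L₁ + 10·log₁₀ N, so require 10·log₁₀ N ≥ 103 − 92 = 11.0 dB.
N ≥ 10^(11.0/10) = 12.589, so N = 13.

13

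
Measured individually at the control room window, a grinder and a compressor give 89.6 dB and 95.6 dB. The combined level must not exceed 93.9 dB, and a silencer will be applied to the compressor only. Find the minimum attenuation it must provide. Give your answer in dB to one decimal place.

3.7 dB

Fixed contribution from the other source: Σ 10^(L/10) = 10^(89.6/10) = 9.120e+08 (89.60 dB).
To meet 93.9 dB overall, the treated compressor may contribute at most 10^(93.9/10) − 9.120e+08 = 1.543e+09, i.e. 91.88 dB.
Required insertion loss = 95.6 − 91.88 = 3.72 dB.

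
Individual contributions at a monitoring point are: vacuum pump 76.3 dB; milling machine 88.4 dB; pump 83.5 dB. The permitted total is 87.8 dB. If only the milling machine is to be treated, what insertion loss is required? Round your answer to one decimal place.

The untreated sources together contribute 10^(76.3/10) + 10^(83.5/10) = 2.665e+08, i.e. 84.26 dB.
The limit corresponds to 10^(87.8/10) = 6.026e+08; subtracting the fixed part leaves 3.360e+08 for the milling machine, i.e. 85.26 dB.
So the milling machine must be reduced from 88.4 to 85.26 dB: IL = 3.14 dB.

3.1 dB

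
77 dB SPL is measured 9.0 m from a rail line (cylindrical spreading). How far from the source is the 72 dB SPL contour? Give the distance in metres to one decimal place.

28.5 m

The 5.0 dB drop corresponds to a distance ratio of 10^(5.0/10) for a line source.
r₂ = 9.0·10^((77−72)/10) = 9.0·10^(5.0/10) = 28.46 m.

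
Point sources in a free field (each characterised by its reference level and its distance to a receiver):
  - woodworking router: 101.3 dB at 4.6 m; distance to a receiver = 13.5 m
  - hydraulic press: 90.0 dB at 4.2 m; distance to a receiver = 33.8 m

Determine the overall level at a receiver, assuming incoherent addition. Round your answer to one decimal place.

92.0 dB

Propagate each source to the receiver with L = L_ref − 20·log₁₀(r/r_ref), then add intensities.
woodworking router: 101.3 − 20·log₁₀(13.5/4.6) = 101.3 − 9.35 = 91.95 dB.
hydraulic press: 90.0 − 20·log₁₀(33.8/4.2) = 90.0 − 18.11 = 71.89 dB.
Σ 10^(L/10) = 1.582e+09 → L_total = 10·log₁₀(1.582e+09) = 91.99 dB.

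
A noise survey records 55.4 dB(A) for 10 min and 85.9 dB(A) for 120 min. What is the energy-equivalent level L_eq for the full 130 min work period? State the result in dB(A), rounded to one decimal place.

The energy average is taken in the linear domain: L_eq = 10·log₁₀[(Σ tᵢ·10^(Lᵢ/10))/T], T = 130 min.
Σ tᵢ·10^(Lᵢ/10) = 10·10^(55.4/10) + 120·10^(85.9/10) = 4.669e+10.
L_eq = 10·log₁₀(4.669e+10/130) = 85.55 dB(A).

85.6 dB(A)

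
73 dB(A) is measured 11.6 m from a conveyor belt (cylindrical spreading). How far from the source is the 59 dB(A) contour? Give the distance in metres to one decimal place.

The 14.0 dB drop corresponds to a distance ratio of 10^(14.0/10) for a line source.
r₂ = 11.6·10^((73−59)/10) = 11.6·10^(14.0/10) = 291.38 m.

291.4 m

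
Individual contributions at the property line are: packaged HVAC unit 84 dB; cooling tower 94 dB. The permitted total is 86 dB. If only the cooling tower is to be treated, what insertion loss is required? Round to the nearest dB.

Fixed contribution from the other source: Σ 10^(L/10) = 10^(84/10) = 2.512e+08 (84.00 dB).
The limit corresponds to 10^(86/10) = 3.981e+08; subtracting the fixed part leaves 1.469e+08 for the cooling tower, i.e. 81.67 dB.
So the cooling tower must be reduced from 94 to 81.67 dB: IL = 12.33 dB.

12 dB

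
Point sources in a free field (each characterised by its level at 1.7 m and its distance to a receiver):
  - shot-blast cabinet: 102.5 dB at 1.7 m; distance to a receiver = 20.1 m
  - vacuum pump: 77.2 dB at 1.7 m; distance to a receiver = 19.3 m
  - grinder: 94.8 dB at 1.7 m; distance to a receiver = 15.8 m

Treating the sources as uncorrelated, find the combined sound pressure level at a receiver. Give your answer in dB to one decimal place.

82.1 dB

First find each source's level at the receiver (point-source: −20·log₁₀(r/r_ref)), then combine on an intensity basis.
shot-blast cabinet: 102.5 − 20·log₁₀(20.1/1.7) = 102.5 − 21.45 = 81.05 dB.
vacuum pump: 77.2 − 20·log₁₀(19.3/1.7) = 77.2 − 21.10 = 56.10 dB.
grinder: 94.8 − 20·log₁₀(15.8/1.7) = 94.8 − 19.36 = 75.44 dB.
Σ 10^(L/10) = 1.626e+08 → L_total = 10·log₁₀(1.626e+08) = 82.11 dB.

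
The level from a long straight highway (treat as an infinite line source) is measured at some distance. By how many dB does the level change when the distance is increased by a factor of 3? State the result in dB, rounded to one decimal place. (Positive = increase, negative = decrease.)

With cylindrical spreading the level changes by −10·log₁₀(r₂/r₁).
ΔL = −10·log₁₀(3) = -4.77 dB.

-4.8 dB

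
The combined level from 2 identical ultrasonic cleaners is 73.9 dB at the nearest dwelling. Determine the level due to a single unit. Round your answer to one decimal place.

70.9 dB

Dividing the total intensity by 2 lowers the level by 10·log₁₀ 2 = 3.010 dB: L₁ = 73.9 − 3.010.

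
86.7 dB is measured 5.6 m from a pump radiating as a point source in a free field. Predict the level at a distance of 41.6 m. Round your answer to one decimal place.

69.3 dB

For a point source, L₂ = L₁ − 20·log₁₀(r₂/r₁).
L₂ = 86.7 − 20·log₁₀(41.6/5.6) = 86.7 − 17.418 = 69.28 dB.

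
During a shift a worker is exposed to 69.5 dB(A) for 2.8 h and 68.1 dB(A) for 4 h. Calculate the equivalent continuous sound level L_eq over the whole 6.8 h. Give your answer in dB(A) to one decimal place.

68.7 dB(A)

Weight each interval's intensity by its duration and average over T = 6.8 h:
Σ tᵢ·10^(Lᵢ/10) = 2.8·10^(69.5/10) + 4·10^(68.1/10) = 5.078e+07.
L_eq = 10·log₁₀(5.078e+07/6.8) = 68.73 dB(A).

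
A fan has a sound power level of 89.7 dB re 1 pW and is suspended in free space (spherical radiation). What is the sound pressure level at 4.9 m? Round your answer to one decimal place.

Free-field spherical radiation: L_p = L_w − 10·log₁₀(4π·r²), r = 4.9 m.
4π·r² = 301.7 m², 10·log₁₀ of that is 24.796 dB.
L_p = 89.7 − 24.796 = 64.90 dB.

64.9 dB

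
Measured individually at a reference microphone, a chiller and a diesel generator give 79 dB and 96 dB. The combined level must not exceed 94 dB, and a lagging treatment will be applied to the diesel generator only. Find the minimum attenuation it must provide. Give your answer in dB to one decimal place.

Everything except the diesel generator sums to 10^(79/10) = 7.943e+07 in linear terms, 79.00 dB.
The limit corresponds to 10^(94/10) = 2.512e+09; subtracting the fixed part leaves 2.432e+09 for the diesel generator, i.e. 93.86 dB.
Required insertion loss = 96 − 93.86 = 2.14 dB.

2.1 dB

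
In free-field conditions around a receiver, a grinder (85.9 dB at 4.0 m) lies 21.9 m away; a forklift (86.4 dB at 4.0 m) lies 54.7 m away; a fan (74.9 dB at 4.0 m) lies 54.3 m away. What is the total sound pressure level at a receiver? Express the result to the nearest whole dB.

Propagate each source to the receiver with L = L_ref − 20·log₁₀(r/r_ref), then add intensities.
grinder: 85.9 − 20·log₁₀(21.9/4.0) = 85.9 − 14.77 = 71.13 dB.
forklift: 86.4 − 20·log₁₀(54.7/4.0) = 86.4 − 22.72 = 63.68 dB.
fan: 74.9 − 20·log₁₀(54.3/4.0) = 74.9 − 22.65 = 52.25 dB.
Σ 10^(L/10) = 1.548e+07 → L_total = 10·log₁₀(1.548e+07) = 71.90 dB.

72 dB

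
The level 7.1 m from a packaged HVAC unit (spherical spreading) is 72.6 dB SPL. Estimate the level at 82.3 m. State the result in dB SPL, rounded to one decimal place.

Point-source attenuation: ΔL = 20·log₁₀(r₂/r₁) = 20·log₁₀(82.3/7.1) = 21.283 dB.
L₂ = 72.6 − 20·log₁₀(82.3/7.1) = 72.6 − 21.283 = 51.32 dB SPL.

51.3 dB SPL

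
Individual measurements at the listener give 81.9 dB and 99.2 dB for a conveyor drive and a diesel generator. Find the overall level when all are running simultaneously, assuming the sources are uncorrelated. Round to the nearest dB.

Incoherent sources combine by intensity addition: L_total = 10·log₁₀(Σ 10^(L_i/10)).
Σ 10^(L/10) = 10^(81.9/10) + 10^(99.2/10) = 8.473e+09.
L_total = 10·log₁₀(8.473e+09) = 99.28 dB.

99 dB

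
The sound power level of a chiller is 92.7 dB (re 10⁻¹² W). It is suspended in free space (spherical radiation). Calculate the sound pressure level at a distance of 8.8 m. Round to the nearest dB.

63 dB

The power spreads over a sphere of area 4π·r², so L_p = L_w − 10·log₁₀(4π·r²).
4π·r² = 973.1 m², 10·log₁₀ of that is 29.882 dB.
L_p = 92.7 − 29.882 = 62.82 dB.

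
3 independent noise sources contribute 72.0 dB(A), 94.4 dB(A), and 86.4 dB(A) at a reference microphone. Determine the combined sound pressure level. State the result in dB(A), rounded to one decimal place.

For uncorrelated sources the intensities add, so convert each level to linear form, sum, and take 10·log₁₀ of the total.
Σ 10^(L/10) = 10^(72.0/10) + 10^(94.4/10) + 10^(86.4/10) = 3.207e+09.
L_total = 10·log₁₀(3.207e+09) = 95.06 dB(A).

95.1 dB(A)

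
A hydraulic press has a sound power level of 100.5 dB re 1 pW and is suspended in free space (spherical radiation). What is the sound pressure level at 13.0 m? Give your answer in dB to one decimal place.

The power spreads over a sphere of area 4π·r², so L_p = L_w − 10·log₁₀(4π·r²).
4π·r² = 2124 m², 10·log₁₀ of that is 33.271 dB.
L_p = 100.5 − 33.271 = 67.23 dB.

67.2 dB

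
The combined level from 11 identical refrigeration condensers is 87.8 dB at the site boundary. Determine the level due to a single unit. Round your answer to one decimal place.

77.4 dB

For N identical incoherent sources L_total = L₁ + 10·log₁₀ N, so L₁ = 87.8 − 10·log₁₀(11) = 87.8 − 10.414.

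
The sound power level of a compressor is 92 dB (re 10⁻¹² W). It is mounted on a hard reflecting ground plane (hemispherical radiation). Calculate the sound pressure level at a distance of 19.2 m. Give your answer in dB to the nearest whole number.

58 dB

L_p = L_w − 10·log₁₀(2π·r²) with r = 19.2 m.
2π·r² = 2316 m², 10·log₁₀ of that is 33.648 dB.
L_p = 92 − 33.648 = 58.35 dB.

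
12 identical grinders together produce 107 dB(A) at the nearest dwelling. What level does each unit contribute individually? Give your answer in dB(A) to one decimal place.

12 equal contributions raise the level by 10·log₁₀ 12 = 10.792 dB, so each unit alone gives 107 − 10.792.

96.2 dB(A)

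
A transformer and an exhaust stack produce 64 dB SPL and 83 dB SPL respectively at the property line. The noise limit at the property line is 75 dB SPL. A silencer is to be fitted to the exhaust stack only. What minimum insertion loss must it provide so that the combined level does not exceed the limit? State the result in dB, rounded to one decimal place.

Fixed contribution from the other source: Σ 10^(L/10) = 10^(64/10) = 2.512e+06 (64.00 dB SPL).
To meet 75 dB SPL overall, the treated exhaust stack may contribute at most 10^(75/10) − 2.512e+06 = 2.911e+07, i.e. 74.64 dB SPL.
Required insertion loss = 83 − 74.64 = 8.36 dB.

8.4 dB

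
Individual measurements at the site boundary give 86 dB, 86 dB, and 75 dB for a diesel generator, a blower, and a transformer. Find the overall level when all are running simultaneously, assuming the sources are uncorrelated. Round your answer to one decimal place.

Incoherent sources combine by intensity addition: L_total = 10·log₁₀(Σ 10^(L_i/10)).
Σ 10^(L/10) = 10^(86/10) + 10^(86/10) + 10^(75/10) = 8.278e+08.
L_total = 10·log₁₀(8.278e+08) = 89.18 dB.

89.2 dB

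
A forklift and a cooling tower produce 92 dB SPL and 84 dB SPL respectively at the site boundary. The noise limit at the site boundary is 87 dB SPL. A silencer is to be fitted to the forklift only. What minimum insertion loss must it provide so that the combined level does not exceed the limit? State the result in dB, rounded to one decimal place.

8.0 dB

Fixed contribution from the other source: Σ 10^(L/10) = 10^(84/10) = 2.512e+08 (84.00 dB SPL).
To meet 87 dB SPL overall, the treated forklift may contribute at most 10^(87/10) − 2.512e+08 = 2.500e+08, i.e. 83.98 dB SPL.
So the forklift must be reduced from 92 to 83.98 dB SPL: IL = 8.02 dB.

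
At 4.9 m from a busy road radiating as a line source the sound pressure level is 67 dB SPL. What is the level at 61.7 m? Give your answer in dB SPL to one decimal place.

Line-source attenuation: ΔL = 10·log₁₀(r₂/r₁) = 10·log₁₀(61.7/4.9) = 11.001 dB.
L₂ = 67 − 10·log₁₀(61.7/4.9) = 67 − 11.001 = 56.00 dB SPL.

56.0 dB SPL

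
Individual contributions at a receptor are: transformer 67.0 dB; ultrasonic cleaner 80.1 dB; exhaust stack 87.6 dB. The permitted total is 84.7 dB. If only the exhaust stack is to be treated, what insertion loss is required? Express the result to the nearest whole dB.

5 dB

Fixed contribution from the other sources: Σ 10^(L/10) = 10^(67.0/10) + 10^(80.1/10) = 1.073e+08 (80.31 dB).
The limit corresponds to 10^(84.7/10) = 2.951e+08; subtracting the fixed part leaves 1.878e+08 for the exhaust stack, i.e. 82.74 dB.
So the exhaust stack must be reduced from 87.6 to 82.74 dB: IL = 4.86 dB.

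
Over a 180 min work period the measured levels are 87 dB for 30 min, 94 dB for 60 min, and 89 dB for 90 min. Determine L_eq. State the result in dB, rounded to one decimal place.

91.2 dB

The energy average is taken in the linear domain: L_eq = 10·log₁₀[(Σ tᵢ·10^(Lᵢ/10))/T], T = 180 min.
Σ tᵢ·10^(Lᵢ/10) = 30·10^(87/10) + 60·10^(94/10) + 90·10^(89/10) = 2.372e+11.
L_eq = 10·log₁₀(2.372e+11/180) = 91.20 dB.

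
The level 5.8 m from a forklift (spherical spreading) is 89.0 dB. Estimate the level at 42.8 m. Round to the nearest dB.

For a point source, L₂ = L₁ − 20·log₁₀(r₂/r₁).
L₂ = 89.0 − 20·log₁₀(42.8/5.8) = 89.0 − 17.360 = 71.64 dB.

72 dB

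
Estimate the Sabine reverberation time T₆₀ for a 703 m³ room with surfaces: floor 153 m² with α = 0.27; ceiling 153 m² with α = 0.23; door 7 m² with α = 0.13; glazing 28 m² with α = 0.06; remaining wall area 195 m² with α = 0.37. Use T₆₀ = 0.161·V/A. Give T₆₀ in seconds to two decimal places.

Summing Sᵢαᵢ: 153·0.27 + 153·0.23 + 7·0.13 + 28·0.06 + 195·0.37 = 151.24 m².
T₆₀ = 0.161 × 703 / 151.24 = 0.748 s.

0.75 s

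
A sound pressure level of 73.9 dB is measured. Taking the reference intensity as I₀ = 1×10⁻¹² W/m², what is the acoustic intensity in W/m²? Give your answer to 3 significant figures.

2.45e-05 W/m²

I = I₀·10^(L/10) = 10⁻¹² × 10^(73.9/10) = 10^(-4.610).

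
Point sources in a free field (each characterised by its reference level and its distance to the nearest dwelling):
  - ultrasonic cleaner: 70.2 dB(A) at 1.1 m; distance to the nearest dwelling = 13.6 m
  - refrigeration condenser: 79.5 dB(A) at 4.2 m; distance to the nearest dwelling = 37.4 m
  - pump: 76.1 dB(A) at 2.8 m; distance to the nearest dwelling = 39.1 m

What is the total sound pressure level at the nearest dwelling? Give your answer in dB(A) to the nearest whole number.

Propagate each source to the receiver with L = L_ref − 20·log₁₀(r/r_ref), then add intensities.
ultrasonic cleaner: 70.2 − 20·log₁₀(13.6/1.1) = 70.2 − 21.84 = 48.36 dB(A).
refrigeration condenser: 79.5 − 20·log₁₀(37.4/4.2) = 79.5 − 18.99 = 60.51 dB(A).
pump: 76.1 − 20·log₁₀(39.1/2.8) = 76.1 − 22.90 = 53.20 dB(A).
Σ 10^(L/10) = 1.401e+06 → L_total = 10·log₁₀(1.401e+06) = 61.47 dB(A).

61 dB(A)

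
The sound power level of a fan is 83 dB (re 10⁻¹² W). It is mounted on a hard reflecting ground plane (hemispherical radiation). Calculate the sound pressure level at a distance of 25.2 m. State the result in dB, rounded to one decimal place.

47.0 dB

L_p = L_w − 10·log₁₀(2π·r²) with r = 25.2 m.
2π·r² = 3990 m², 10·log₁₀ of that is 36.010 dB.
L_p = 83 − 36.010 = 46.99 dB.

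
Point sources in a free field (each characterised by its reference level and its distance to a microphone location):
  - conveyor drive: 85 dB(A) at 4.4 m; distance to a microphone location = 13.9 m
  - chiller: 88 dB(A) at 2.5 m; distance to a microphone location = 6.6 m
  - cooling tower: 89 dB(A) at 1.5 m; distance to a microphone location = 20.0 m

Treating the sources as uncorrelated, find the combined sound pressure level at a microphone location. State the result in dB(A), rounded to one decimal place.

Propagate each source to the receiver with L = L_ref − 20·log₁₀(r/r_ref), then add intensities.
conveyor drive: 85 − 20·log₁₀(13.9/4.4) = 85 − 9.99 = 75.01 dB(A).
chiller: 88 − 20·log₁₀(6.6/2.5) = 88 − 8.43 = 79.57 dB(A).
cooling tower: 89 − 20·log₁₀(20.0/1.5) = 89 − 22.50 = 66.50 dB(A).
Σ 10^(L/10) = 1.267e+08 → L_total = 10·log₁₀(1.267e+08) = 81.03 dB(A).

81.0 dB(A)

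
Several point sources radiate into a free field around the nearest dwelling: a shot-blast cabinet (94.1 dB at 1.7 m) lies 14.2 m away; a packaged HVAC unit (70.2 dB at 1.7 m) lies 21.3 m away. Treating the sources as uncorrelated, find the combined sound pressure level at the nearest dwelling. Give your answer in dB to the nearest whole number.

Apply inverse-square spreading to bring every level to the receiver, then sum 10^(L/10).
shot-blast cabinet: 94.1 − 20·log₁₀(14.2/1.7) = 94.1 − 18.44 = 75.66 dB.
packaged HVAC unit: 70.2 − 20·log₁₀(21.3/1.7) = 70.2 − 21.96 = 48.24 dB.
Σ 10^(L/10) = 3.691e+07 → L_total = 10·log₁₀(3.691e+07) = 75.67 dB.

76 dB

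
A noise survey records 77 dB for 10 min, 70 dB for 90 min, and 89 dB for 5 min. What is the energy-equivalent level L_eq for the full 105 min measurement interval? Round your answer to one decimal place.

L_eq = 10·log₁₀[(1/T)·Σ tᵢ·10^(Lᵢ/10)] with T = 105 min.
Σ tᵢ·10^(Lᵢ/10) = 10·10^(77/10) + 90·10^(70/10) + 5·10^(89/10) = 5.373e+09.
L_eq = 10·log₁₀(5.373e+09/105) = 77.09 dB.

77.1 dB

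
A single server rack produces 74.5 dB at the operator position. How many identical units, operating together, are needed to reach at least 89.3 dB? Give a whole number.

31

N identical sources give L₁ + 10·log₁₀ N, so require 10·log₁₀ N ≥ 89.3 − 74.5 = 14.8 dB.
N ≥ 10^(14.8/10) = 30.200, so N = 31.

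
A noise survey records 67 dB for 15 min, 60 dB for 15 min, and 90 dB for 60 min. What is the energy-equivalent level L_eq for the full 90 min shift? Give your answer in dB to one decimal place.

L_eq = 10·log₁₀[(1/T)·Σ tᵢ·10^(Lᵢ/10)] with T = 90 min.
Σ tᵢ·10^(Lᵢ/10) = 15·10^(67/10) + 15·10^(60/10) + 60·10^(90/10) = 6.009e+10.
L_eq = 10·log₁₀(6.009e+10/90) = 88.25 dB.

88.2 dB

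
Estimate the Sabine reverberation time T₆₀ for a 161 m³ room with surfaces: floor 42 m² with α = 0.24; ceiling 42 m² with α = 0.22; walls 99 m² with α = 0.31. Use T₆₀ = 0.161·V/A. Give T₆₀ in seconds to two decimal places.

Total absorption A = 42·0.24 + 42·0.22 + 99·0.31 = 50.01 m² sabins.
T₆₀ = 0.161 × 161 / 50.01 = 0.518 s.

0.52 s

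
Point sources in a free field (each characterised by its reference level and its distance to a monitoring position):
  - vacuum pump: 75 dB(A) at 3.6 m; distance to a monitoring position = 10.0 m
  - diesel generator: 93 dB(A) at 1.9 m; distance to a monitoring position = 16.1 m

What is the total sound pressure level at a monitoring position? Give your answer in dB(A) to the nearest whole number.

Apply inverse-square spreading to bring every level to the receiver, then sum 10^(L/10).
vacuum pump: 75 − 20·log₁₀(10.0/3.6) = 75 − 8.87 = 66.13 dB(A).
diesel generator: 93 − 20·log₁₀(16.1/1.9) = 93 − 18.56 = 74.44 dB(A).
Σ 10^(L/10) = 3.189e+07 → L_total = 10·log₁₀(3.189e+07) = 75.04 dB(A).

75 dB(A)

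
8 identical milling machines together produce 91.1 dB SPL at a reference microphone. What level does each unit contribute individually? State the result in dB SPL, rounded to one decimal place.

82.1 dB SPL

Dividing the total intensity by 8 lowers the level by 10·log₁₀ 8 = 9.031 dB: L₁ = 91.1 − 9.031.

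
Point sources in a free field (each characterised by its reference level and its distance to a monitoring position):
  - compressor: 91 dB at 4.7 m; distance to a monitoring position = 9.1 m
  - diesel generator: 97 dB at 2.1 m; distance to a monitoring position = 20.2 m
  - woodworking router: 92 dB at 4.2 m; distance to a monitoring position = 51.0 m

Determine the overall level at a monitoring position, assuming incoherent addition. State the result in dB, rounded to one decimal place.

86.0 dB

Propagate each source to the receiver with L = L_ref − 20·log₁₀(r/r_ref), then add intensities.
compressor: 91 − 20·log₁₀(9.1/4.7) = 91 − 5.74 = 85.26 dB.
diesel generator: 97 − 20·log₁₀(20.2/2.1) = 97 − 19.66 = 77.34 dB.
woodworking router: 92 − 20·log₁₀(51.0/4.2) = 92 − 21.69 = 70.31 dB.
Σ 10^(L/10) = 4.007e+08 → L_total = 10·log₁₀(4.007e+08) = 86.03 dB.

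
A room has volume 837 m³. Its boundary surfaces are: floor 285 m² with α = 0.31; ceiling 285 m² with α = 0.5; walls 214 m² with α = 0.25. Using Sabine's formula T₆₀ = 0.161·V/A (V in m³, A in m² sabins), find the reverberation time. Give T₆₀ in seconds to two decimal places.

Summing Sᵢαᵢ: 285·0.31 + 285·0.5 + 214·0.25 = 284.35 m².
T₆₀ = 0.161·V/A = 0.161·837/284.35 = 0.474 s.

0.47 s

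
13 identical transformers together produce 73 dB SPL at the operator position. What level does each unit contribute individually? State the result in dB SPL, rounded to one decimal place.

61.9 dB SPL

For N identical incoherent sources L_total = L₁ + 10·log₁₀ N, so L₁ = 73 − 10·log₁₀(13) = 73 − 11.139.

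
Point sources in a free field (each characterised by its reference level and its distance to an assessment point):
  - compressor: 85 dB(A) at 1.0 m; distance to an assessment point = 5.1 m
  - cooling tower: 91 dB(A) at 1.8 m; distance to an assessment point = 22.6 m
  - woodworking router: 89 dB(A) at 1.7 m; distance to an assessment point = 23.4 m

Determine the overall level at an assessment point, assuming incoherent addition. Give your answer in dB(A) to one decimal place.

73.9 dB(A)

Apply inverse-square spreading to bring every level to the receiver, then sum 10^(L/10).
compressor: 85 − 20·log₁₀(5.1/1.0) = 85 − 14.15 = 70.85 dB(A).
cooling tower: 91 − 20·log₁₀(22.6/1.8) = 91 − 21.98 = 69.02 dB(A).
woodworking router: 89 − 20·log₁₀(23.4/1.7) = 89 − 22.78 = 66.22 dB(A).
Σ 10^(L/10) = 2.434e+07 → L_total = 10·log₁₀(2.434e+07) = 73.86 dB(A).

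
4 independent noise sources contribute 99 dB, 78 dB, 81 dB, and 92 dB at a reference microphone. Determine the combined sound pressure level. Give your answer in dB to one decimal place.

For uncorrelated sources the intensities add, so convert each level to linear form, sum, and take 10·log₁₀ of the total.
Σ 10^(L/10) = 10^(99/10) + 10^(78/10) + 10^(81/10) + 10^(92/10) = 9.717e+09.
L_total = 10·log₁₀(9.717e+09) = 99.88 dB.

99.9 dB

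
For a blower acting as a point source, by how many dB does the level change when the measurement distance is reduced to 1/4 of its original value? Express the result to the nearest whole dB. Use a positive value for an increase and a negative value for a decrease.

+12 dB

Point-source spreading: ΔL = −20·log₁₀(r₂/r₁).
ΔL = −20·log₁₀(0.25) = +12.04 dB.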